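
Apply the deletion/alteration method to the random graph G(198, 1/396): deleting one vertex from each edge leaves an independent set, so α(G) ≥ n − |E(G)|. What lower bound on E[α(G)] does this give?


E[|E(G)|] = C(198, 2)·p = 19503 · (1/396) = 197/4.
E[α(G)] ≥ n − E[|E(G)|] = 198 − 197/4 = 595/4.
Numerically: ≈ 148.75000.
(This is only a lower bound; the true E[α(G)] may be larger.)

E[α(G)] ≥ 595/4 ≈ 148.75000.


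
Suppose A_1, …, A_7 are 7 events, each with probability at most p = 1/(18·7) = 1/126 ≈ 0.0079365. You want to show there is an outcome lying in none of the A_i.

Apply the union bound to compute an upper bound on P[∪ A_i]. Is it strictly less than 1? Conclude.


Union bound: P[∪_{i=1}^{7} A_i] ≤ Σ_i P[A_i] ≤ 7·p = 7·(1/126) = 1/18.
Numerically: 1/18 ≈ 0.0555556.
Is 1/18 < 1? YES.
Since P[∪ A_i] ≤ 1/18 < 1, the complement has P[∩ A_i^c] ≥ 1 − 1/18 = 17/18 > 0, so some outcome avoids every A_i.

7·p = 1/18 ≈ 0.0555556; existence CERTIFIED by the union bound.


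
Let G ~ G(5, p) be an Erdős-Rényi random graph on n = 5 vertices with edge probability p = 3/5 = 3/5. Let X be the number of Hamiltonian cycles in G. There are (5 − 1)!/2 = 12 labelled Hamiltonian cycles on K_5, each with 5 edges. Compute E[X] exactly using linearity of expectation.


K_5 has (5 − 1)!/2 = 12 labelled Hamiltonian cycles.
For each such Hamiltonian cycle H, let X_H = 1 if all 5 edges of H are present in G. Then P[X_H = 1] = p^{5} = (3/5)^{5} = 243/3125.
By linearity of expectation: E[X] = Σ_H E[X_H] = 12 · p^{5} = 12 · 243/3125 = 2916/3125.
Numerically: E[X] ≈ 0.9331.

E[X] = 12 · (3/5)^{5} = 2916/3125 ≈ 0.9331.


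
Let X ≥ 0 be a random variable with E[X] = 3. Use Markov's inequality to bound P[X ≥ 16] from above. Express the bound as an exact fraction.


μ = E[X] = 3, a = 16.
Markov: P[X ≥ 16] ≤ μ/a = (3)/16 = 3/16.
Numerically: ≈ 0.188.
(Since a = 16 > μ = 3.000, the bound 3/16 is < 1 and informative.)

P[X ≥ 16] ≤ 3/16 ≈ 0.188.


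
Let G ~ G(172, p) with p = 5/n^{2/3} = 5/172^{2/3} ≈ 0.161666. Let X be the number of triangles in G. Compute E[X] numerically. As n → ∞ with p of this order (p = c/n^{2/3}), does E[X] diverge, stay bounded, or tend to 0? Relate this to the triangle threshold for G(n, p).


Number of potential triangles: C(172, 3) = 833340.
Each occurs with probability p³ ≈ (0.161666)³ ≈ 4.22525690e-03.
By linearity: E[X] = C(172, 3)·p³ ≈ 833340 · 4.22525690e-03 ≈ 3521.075581.
Since α = 2/3 < 1, p = c/n^{2/3} ≫ 1/n is above the triangle threshold p ~ 1/n. Asymptotically E[X] ~ (c³/6)·n^{3(1−α)} = (5³/6)·n^{1} → ∞; triangles are abundant w.h.p.

E[X] ≈ 3521.075581; in regime p = Θ(1/n^{2/3}) E[X] diverges (above the triangle threshold p ~ 1/n).


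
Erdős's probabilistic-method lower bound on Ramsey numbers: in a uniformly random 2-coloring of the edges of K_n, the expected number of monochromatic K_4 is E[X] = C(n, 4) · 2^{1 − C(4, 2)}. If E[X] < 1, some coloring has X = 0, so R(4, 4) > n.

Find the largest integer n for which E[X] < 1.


We need C(n, 4) · 2^{1 − 6} < 1, i.e. C(n, 4) < 2^{6 − 1} = 32.
Check values of n near the boundary:
  n = 4: C(4, 4) = 1; 1 < 32? YES
  n = 5: C(5, 4) = 5; 5 < 32? YES
  n = 6: C(6, 4) = 15; 15 < 32? YES
  n = 7: C(7, 4) = 35; 35 < 32? NO
  n = 8: C(8, 4) = 70; 70 < 32? NO
  n = 9: C(9, 4) = 126; 126 < 32? NO
The largest n with C(n, 4) < 32 is n = 6 (where E[X] = 15/32 ≈ 0.4687500). Hence R(4, 4) > 6, i.e. R(4, 4) ≥ 7.

Largest n = 6; hence R(4, 4) > 6.


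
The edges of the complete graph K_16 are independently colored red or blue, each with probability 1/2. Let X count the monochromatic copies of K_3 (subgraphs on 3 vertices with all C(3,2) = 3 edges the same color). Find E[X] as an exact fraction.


Let X = Σ_S X_S over the C(16, 3) = 560 subsets S of size 3, where X_S = 1 if the K_3 on S is monochromatic.
For a fixed S, the K_3 on S has C(3, 2) = 3 edges. P[all 3 edges red] = (1/2)^3, and likewise for blue, so P[monochromatic] = 2·(1/2)^3 = 2^{1 − 3} = 1/4.
By linearity: E[X] = C(16, 3) · 2^{1 − 3} = 560 · 1/4 = 140.
Numerically: E[X] ≈ 140.000.

E[X] = C(16,3)·2^(1−C(3,2)) = 140 ≈ 140.000.


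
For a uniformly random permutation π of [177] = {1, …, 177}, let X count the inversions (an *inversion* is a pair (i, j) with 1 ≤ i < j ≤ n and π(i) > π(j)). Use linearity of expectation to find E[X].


Write X = Σ X_I over the C(177, 2) = 15576 pairs i < j, with X_I the indicator of one inversion.
There are 15576 indicators.
For each fixed pair i < j, the values π(i) and π(j) are two distinct elements of {1, …, 177} in uniformly random order; by symmetry P[π(i) > π(j)] = 1/2.
By linearity: E[X] = 15576 · (1/2) = C(177, 2) · (1/2) = 15576/2 = 7788 ≈ 7788.000.

E[X] = 7788 = 7788.000.


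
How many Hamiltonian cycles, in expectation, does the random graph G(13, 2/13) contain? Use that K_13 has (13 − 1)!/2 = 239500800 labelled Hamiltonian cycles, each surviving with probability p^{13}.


K_13 has (13 − 1)!/2 = 239500800 labelled Hamiltonian cycles.
For each such Hamiltonian cycle H, let X_H = 1 if all 13 edges of H are present in G. Then P[X_H = 1] = p^{13} = (2/13)^{13} = 8192/302875106592253.
By linearity: E[X] = Σ_H E[X_H] = 239500800 · p^{13} = 239500800 · 8192/302875106592253 = 1961990553600/302875106592253.
Numerically: E[X] ≈ 0.00647789.

E[X] = 239500800 · (2/13)^{13} = 1961990553600/302875106592253 ≈ 0.00647789.


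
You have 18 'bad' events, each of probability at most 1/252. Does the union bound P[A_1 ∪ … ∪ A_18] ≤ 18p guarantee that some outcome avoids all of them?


Union bound: P[∪_{i=1}^{18} A_i] ≤ Σ_i P[A_i] ≤ 18·p = 18·(1/252) = 1/14.
Numerically: 1/14 ≈ 0.07143.
Is 1/14 < 1? YES.
Since P[∪ A_i] ≤ 1/14 < 1, the complement has P[∩ A_i^c] ≥ 1 − 1/14 = 13/14 > 0, so some outcome avoids every A_i.

18·p = 1/14 ≈ 0.07143; existence CERTIFIED by the union bound.


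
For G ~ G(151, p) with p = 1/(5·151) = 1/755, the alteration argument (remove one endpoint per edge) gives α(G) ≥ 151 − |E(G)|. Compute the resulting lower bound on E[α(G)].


E[|E(G)|] = C(151, 2)·p = 11325 · (1/755) = 15.
E[α(G)] ≥ n − E[|E(G)|] = 151 − 15 = 136.
Numerically: ≈ 136.0000.
(This is only a lower bound; the true E[α(G)] may be larger.)

E[α(G)] ≥ 136 ≈ 136.0000.


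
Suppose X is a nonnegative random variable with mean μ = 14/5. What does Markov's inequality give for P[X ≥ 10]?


μ = E[X] = 14/5, a = 10.
Markov: P[X ≥ 10] ≤ μ/a = (14/5)/10 = 7/25.
Numerically: ≈ 0.28000.
(Since a = 10 > μ = 2.80000, the bound 7/25 is < 1 and informative.)

P[X ≥ 10] ≤ 7/25 ≈ 0.28000.


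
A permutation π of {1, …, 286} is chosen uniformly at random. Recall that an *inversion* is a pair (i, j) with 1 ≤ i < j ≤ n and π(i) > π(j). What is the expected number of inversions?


Write X = Σ X_I over the C(286, 2) = 40755 pairs i < j, with X_I the indicator of one inversion.
There are 40755 indicators.
For each fixed pair i < j, the values π(i) and π(j) are two distinct elements of {1, …, 286} in uniformly random order; by symmetry P[π(i) > π(j)] = 1/2.
By linearity: E[X] = 40755 · (1/2) = C(286, 2) · (1/2) = 40755/2 = 40755/2 ≈ 20377.500000.

E[X] = 40755/2 = 20377.500000.


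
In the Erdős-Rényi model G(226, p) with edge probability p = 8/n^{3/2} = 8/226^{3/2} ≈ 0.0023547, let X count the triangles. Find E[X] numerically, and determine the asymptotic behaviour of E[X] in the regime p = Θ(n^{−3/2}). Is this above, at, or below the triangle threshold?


Number of potential triangles: C(226, 3) = 1898400.
Each occurs with probability p³ ≈ (0.0023547)³ ≈ 1.3055154e-08.
By linearity: E[X] = C(226, 3)·p³ ≈ 1898400 · 1.3055154e-08 ≈ 0.02478.
Since α = 3/2 > 1, p = c/n^{3/2} = o(1/n) is below the triangle threshold p ~ 1/n. Asymptotically E[X] ~ (c³/6)·n^{3(1−α)} = (8³/6)·n^{-1.5} → 0, so by Markov's inequality G has no triangles w.h.p.

E[X] ≈ 0.02478; in regime p = Θ(1/n^{3/2}) E[X] tends to 0 (below the triangle threshold p ~ 1/n).


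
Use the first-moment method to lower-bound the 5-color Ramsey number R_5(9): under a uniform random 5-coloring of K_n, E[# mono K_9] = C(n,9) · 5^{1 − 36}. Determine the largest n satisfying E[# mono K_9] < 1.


We need C(n, 9) · 5^{1 − 36} < 1, i.e. C(n, 9) < 5^{36 − 1} = 2910383045673370361328125.
Check values of n near the boundary:
  n = 2170: C(2170, 9) = 2891746779868845075610510; 2891746779868845075610510 < 2910383045673370361328125? YES
  n = 2171: C(2171, 9) = 2903784578674959601827205; 2903784578674959601827205 < 2910383045673370361328125? YES
  n = 2172: C(2172, 9) = 2915866900084148060642020; 2915866900084148060642020 < 2910383045673370361328125? NO
The largest n with C(n, 9) < 2910383045673370361328125 is n = 2171 (where E[X] = 580756915734991920365441/582076609134674072265625 ≈ 0.9977328). Hence R_5(9) > 2171, i.e. R_5(9) ≥ 2172.

Largest n = 2171; hence R_5(9) > 2171.


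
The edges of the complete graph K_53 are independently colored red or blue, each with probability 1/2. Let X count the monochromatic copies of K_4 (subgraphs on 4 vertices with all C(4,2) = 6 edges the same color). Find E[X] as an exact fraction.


Let X = Σ_S X_S over the C(53, 4) = 292825 subsets S of size 4, where X_S = 1 if the K_4 on S is monochromatic.
For a fixed S, the K_4 on S has C(4, 2) = 6 edges. P[all 6 edges red] = (1/2)^6, and likewise for blue, so P[monochromatic] = 2·(1/2)^6 = 2^{1 − 6} = 1/32.
Summing: E[X] = C(53, 4) · 2^{1 − 6} = 292825 · 1/32 = 292825/32.
Numerically: E[X] ≈ 9150.781250.

E[X] = C(53,4)·2^(1−C(4,2)) = 292825/32 ≈ 9150.781250.


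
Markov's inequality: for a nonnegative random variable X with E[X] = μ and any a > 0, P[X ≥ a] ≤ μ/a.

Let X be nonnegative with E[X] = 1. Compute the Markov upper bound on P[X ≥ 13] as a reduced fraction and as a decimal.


μ = E[X] = 1, a = 13.
Markov: P[X ≥ 13] ≤ μ/a = (1)/13 = 1/13.
Numerically: ≈ 0.077.
(Since a = 13 > μ = 1.000, the bound 1/13 is < 1 and informative.)

P[X ≥ 13] ≤ 1/13 ≈ 0.077.


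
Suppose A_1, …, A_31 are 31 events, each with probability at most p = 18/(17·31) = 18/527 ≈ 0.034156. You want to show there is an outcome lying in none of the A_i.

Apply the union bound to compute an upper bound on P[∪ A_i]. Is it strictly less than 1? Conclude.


Union bound: P[∪_{i=1}^{31} A_i] ≤ Σ_i P[A_i] ≤ 31·p = 31·(18/527) = 18/17.
Numerically: 18/17 ≈ 1.058824.
Is 18/17 < 1? NO.
Since the bound 18/17 is ≥ 1, the union bound is uninformative here; it does NOT by itself certify existence.

31·p = 18/17 ≈ 1.058824; existence NOT certified by the union bound.


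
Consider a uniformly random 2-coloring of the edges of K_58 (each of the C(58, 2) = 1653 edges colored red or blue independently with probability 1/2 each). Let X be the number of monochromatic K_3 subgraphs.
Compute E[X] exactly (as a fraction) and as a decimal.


Let X = Σ_S X_S over the C(58, 3) = 30856 subsets S of size 3, where X_S = 1 if the K_3 on S is monochromatic.
For a fixed S, the K_3 on S has C(3, 2) = 3 edges. P[all 3 edges red] = (1/2)^3, and likewise for blue, so P[monochromatic] = 2·(1/2)^3 = 2^{1 − 3} = 1/4.
Summing: E[X] = C(58, 3) · 2^{1 − 3} = 30856 · 1/4 = 7714.
Numerically: E[X] ≈ 7714.000.

E[X] = C(58,3)·2^(1−C(3,2)) = 7714 ≈ 7714.000.


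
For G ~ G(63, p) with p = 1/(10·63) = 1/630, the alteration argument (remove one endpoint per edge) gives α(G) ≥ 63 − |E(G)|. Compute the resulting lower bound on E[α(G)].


E[|E(G)|] = C(63, 2)·p = 1953 · (1/630) = 31/10.
E[α(G)] ≥ n − E[|E(G)|] = 63 − 31/10 = 599/10.
Numerically: ≈ 59.9000.
(This is only a lower bound; the true E[α(G)] may be larger.)

E[α(G)] ≥ 599/10 ≈ 59.9000.


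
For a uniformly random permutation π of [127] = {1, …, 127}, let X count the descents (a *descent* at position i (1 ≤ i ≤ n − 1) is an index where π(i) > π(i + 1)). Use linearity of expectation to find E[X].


Write X = Σ X_I over i = 1, …, 126, with X_I the indicator of one descent.
There are 126 indicators.
For each fixed i, the pair (π(i), π(i+1)) is a uniformly random ordered pair of distinct values from {1, …, 127}; by symmetry P[π(i) > π(i+1)] = 1/2.
By linearity: E[X] = 126 · (1/2) = (127 − 1) · (1/2) = 63 ≈ 63.000000.

E[X] = 63 = 63.000000.


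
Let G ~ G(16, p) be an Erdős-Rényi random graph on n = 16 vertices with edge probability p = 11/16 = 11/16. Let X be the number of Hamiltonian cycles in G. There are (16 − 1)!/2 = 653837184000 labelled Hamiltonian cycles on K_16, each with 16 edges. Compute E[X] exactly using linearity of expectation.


K_16 has (16 − 1)!/2 = 653837184000 labelled Hamiltonian cycles.
For each such Hamiltonian cycle H, let X_H = 1 if all 16 edges of H are present in G. Then P[X_H = 1] = p^{16} = (11/16)^{16} = 45949729863572161/18446744073709551616.
Summing the indicators: E[X] = Σ_H E[X_H] = 653837184000 · p^{16} = 653837184000 · 45949729863572161/18446744073709551616 = 29339494120662818290072875/18014398509481984.
Numerically: E[X] ≈ 1.6287e+09.

E[X] = 653837184000 · (11/16)^{16} = 29339494120662818290072875/18014398509481984 ≈ 1.6287e+09.


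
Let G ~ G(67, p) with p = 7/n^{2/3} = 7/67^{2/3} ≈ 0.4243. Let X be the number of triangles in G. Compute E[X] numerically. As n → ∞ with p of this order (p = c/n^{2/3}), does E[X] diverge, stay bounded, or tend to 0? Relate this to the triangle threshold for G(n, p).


Number of potential triangles: C(67, 3) = 47905.
Each occurs with probability p³ ≈ (0.4243)³ ≈ 7.640900e-02.
By linearity: E[X] = C(67, 3)·p³ ≈ 47905 · 7.640900e-02 ≈ 3660.3731.
Since α = 2/3 < 1, p = c/n^{2/3} ≫ 1/n is above the triangle threshold p ~ 1/n. Asymptotically E[X] ~ (c³/6)·n^{3(1−α)} = (7³/6)·n^{1} → ∞; triangles are abundant w.h.p.

E[X] ≈ 3660.3731; in regime p = Θ(1/n^{2/3}) E[X] diverges (above the triangle threshold p ~ 1/n).


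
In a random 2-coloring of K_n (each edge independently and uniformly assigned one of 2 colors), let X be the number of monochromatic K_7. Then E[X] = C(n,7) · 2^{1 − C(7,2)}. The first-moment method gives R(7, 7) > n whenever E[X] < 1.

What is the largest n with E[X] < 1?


We need C(n, 7) · 2^{1 − 21} < 1, i.e. C(n, 7) < 2^{21 − 1} = 1048576.
Check values of n near the boundary:
  n = 23: C(23, 7) = 245157; 245157 < 1048576? YES
  n = 24: C(24, 7) = 346104; 346104 < 1048576? YES
  n = 25: C(25, 7) = 480700; 480700 < 1048576? YES
  n = 26: C(26, 7) = 657800; 657800 < 1048576? YES
  n = 27: C(27, 7) = 888030; 888030 < 1048576? YES
  n = 28: C(28, 7) = 1184040; 1184040 < 1048576? NO
  n = 29: C(29, 7) = 1560780; 1560780 < 1048576? NO
The largest n with C(n, 7) < 1048576 is n = 27 (where E[X] = 444015/524288 ≈ 0.84689). Hence R(7, 7) > 27, i.e. R(7, 7) ≥ 28.

Largest n = 27; hence R(7, 7) > 27.


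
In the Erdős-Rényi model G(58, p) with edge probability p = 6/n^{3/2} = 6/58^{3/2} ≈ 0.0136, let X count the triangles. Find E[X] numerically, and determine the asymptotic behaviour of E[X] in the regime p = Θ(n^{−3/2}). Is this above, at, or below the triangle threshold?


Number of potential triangles: C(58, 3) = 30856.
Each occurs with probability p³ ≈ (0.0136)³ ≈ 2.50627e-06.
By linearity: E[X] = C(58, 3)·p³ ≈ 30856 · 2.50627e-06 ≈ 0.077.
Since α = 3/2 > 1, p = c/n^{3/2} = o(1/n) is below the triangle threshold p ~ 1/n. Asymptotically E[X] ~ (c³/6)·n^{3(1−α)} = (6³/6)·n^{-1.5} → 0, so by Markov's inequality G has no triangles w.h.p.

E[X] ≈ 0.077; in regime p = Θ(1/n^{3/2}) E[X] tends to 0 (below the triangle threshold p ~ 1/n).


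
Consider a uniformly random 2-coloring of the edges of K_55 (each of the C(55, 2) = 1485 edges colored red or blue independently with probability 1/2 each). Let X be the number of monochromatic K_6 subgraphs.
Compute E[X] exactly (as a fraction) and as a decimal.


Let X = Σ_S X_S over the C(55, 6) = 28989675 subsets S of size 6, where X_S = 1 if the K_6 on S is monochromatic.
For a fixed S, the K_6 on S has C(6, 2) = 15 edges. P[all 15 edges red] = (1/2)^15, and likewise for blue, so P[monochromatic] = 2·(1/2)^15 = 2^{1 − 15} = 1/16384.
Summing: E[X] = C(55, 6) · 2^{1 − 15} = 28989675 · 1/16384 = 28989675/16384.
Numerically: E[X] ≈ 1769.3893.

E[X] = C(55,6)·2^(1−C(6,2)) = 28989675/16384 ≈ 1769.3893.


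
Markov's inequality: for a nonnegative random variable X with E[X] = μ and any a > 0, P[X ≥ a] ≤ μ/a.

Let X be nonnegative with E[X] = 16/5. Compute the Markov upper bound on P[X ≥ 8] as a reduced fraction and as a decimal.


μ = E[X] = 16/5, a = 8.
Markov: P[X ≥ 8] ≤ μ/a = (16/5)/8 = 2/5.
Numerically: ≈ 0.4000.
(Since a = 8 > μ = 3.2000, the bound 2/5 is < 1 and informative.)

P[X ≥ 8] ≤ 2/5 ≈ 0.4000.


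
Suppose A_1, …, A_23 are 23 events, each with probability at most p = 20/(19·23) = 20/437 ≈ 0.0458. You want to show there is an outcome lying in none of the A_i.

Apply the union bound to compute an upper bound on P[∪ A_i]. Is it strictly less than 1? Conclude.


Union bound: P[∪_{i=1}^{23} A_i] ≤ Σ_i P[A_i] ≤ 23·p = 23·(20/437) = 20/19.
Numerically: 20/19 ≈ 1.0526.
Is 20/19 < 1? NO.
Since the bound 20/19 is ≥ 1, the union bound is uninformative here; it does NOT by itself certify existence.

23·p = 20/19 ≈ 1.0526; existence NOT certified by the union bound.


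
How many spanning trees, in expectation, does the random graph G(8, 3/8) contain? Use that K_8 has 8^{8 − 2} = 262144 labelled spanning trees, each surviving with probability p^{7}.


K_8 has 8^{8 − 2} = 262144 labelled spanning trees.
For each such spanning tree H, let X_H = 1 if all 7 edges of H are present in G. Then P[X_H = 1] = p^{7} = (3/8)^{7} = 2187/2097152.
By linearity of expectation: E[X] = Σ_H E[X_H] = 262144 · p^{7} = 262144 · 2187/2097152 = 2187/8.
Numerically: E[X] ≈ 273.4.

E[X] = 262144 · (3/8)^{7} = 2187/8 ≈ 273.4.


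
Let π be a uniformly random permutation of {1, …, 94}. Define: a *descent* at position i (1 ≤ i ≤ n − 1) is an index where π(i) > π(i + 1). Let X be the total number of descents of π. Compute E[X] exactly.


Write X = Σ X_I over i = 1, …, 93, with X_I the indicator of one descent.
There are 93 indicators.
For each fixed i, the pair (π(i), π(i+1)) is a uniformly random ordered pair of distinct values from {1, …, 94}; by symmetry P[π(i) > π(i+1)] = 1/2.
By linearity: E[X] = 93 · (1/2) = (94 − 1) · (1/2) = 93/2 ≈ 46.500000.

E[X] = 93/2 = 46.500000.


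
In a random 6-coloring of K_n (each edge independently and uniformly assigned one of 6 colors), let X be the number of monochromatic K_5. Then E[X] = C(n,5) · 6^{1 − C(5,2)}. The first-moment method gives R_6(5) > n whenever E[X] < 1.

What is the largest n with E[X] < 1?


We need C(n, 5) · 6^{1 − 10} < 1, i.e. C(n, 5) < 6^{10 − 1} = 10077696.
Check values of n near the boundary:
  n = 61: C(61, 5) = 5949147; 5949147 < 10077696? YES
  n = 62: C(62, 5) = 6471002; 6471002 < 10077696? YES
  n = 63: C(63, 5) = 7028847; 7028847 < 10077696? YES
  n = 64: C(64, 5) = 7624512; 7624512 < 10077696? YES
  n = 65: C(65, 5) = 8259888; 8259888 < 10077696? YES
  n = 66: C(66, 5) = 8936928; 8936928 < 10077696? YES
  n = 67: C(67, 5) = 9657648; 9657648 < 10077696? YES
  n = 68: C(68, 5) = 10424128; 10424128 < 10077696? NO
  n = 69: C(69, 5) = 11238513; 11238513 < 10077696? NO
  n = 70: C(70, 5) = 12103014; 12103014 < 10077696? NO
The largest n with C(n, 5) < 10077696 is n = 67 (where E[X] = 67067/69984 ≈ 0.9583190). Hence R_6(5) > 67, i.e. R_6(5) ≥ 68.

Largest n = 67; hence R_6(5) > 67.


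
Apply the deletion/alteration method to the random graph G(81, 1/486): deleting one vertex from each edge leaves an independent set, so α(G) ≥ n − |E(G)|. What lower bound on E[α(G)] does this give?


E[|E(G)|] = C(81, 2)·p = 3240 · (1/486) = 20/3.
E[α(G)] ≥ n − E[|E(G)|] = 81 − 20/3 = 223/3.
Numerically: ≈ 74.33333.
(This is only a lower bound; the true E[α(G)] may be larger.)

E[α(G)] ≥ 223/3 ≈ 74.33333.


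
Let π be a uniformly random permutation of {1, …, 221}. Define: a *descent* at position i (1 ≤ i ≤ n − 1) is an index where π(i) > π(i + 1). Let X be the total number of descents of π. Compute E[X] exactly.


Write X = Σ X_I over i = 1, …, 220, with X_I the indicator of one descent.
There are 220 indicators.
For each fixed i, the pair (π(i), π(i+1)) is a uniformly random ordered pair of distinct values from {1, …, 221}; by symmetry P[π(i) > π(i+1)] = 1/2.
By linearity: E[X] = 220 · (1/2) = (221 − 1) · (1/2) = 110 ≈ 110.000.

E[X] = 110 = 110.000.


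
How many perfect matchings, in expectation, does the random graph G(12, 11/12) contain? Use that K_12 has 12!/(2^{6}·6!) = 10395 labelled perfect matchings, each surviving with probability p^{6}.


K_12 has 12!/(2^{6}·6!) = 10395 labelled perfect matchings.
For each such perfect matching H, let X_H = 1 if all 6 edges of H are present in G. Then P[X_H = 1] = p^{6} = (11/12)^{6} = 1771561/2985984.
By linearity: E[X] = Σ_H E[X_H] = 10395 · p^{6} = 10395 · 1771561/2985984 = 682050985/110592.
Numerically: E[X] ≈ 6.17e+03.

E[X] = 10395 · (11/12)^{6} = 682050985/110592 ≈ 6.17e+03.


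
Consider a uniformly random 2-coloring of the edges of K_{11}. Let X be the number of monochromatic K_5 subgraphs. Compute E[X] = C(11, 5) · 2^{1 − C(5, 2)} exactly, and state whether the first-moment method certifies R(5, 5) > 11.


E[X] = C(11, 5) · 2^{1 − 10} = 462 · 2^{−9} = 462/512.
As a reduced fraction: E[X] = 231/256 ≈ 0.902344.
Is E[X] < 1? YES.
Since E[X] < 1, there exists a 2-coloring of K_{11} with no monochromatic K_5; hence R(5, 5) > 11.

E[X] = 231/256 ≈ 0.902344; E[X] < 1, so R(5, 5) > 11.


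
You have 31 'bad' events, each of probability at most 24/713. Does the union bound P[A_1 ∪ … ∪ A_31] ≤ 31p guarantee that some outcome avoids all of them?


Union bound: P[∪_{i=1}^{31} A_i] ≤ Σ_i P[A_i] ≤ 31·p = 31·(24/713) = 24/23.
Numerically: 24/23 ≈ 1.043478.
Is 24/23 < 1? NO.
Since the bound 24/23 is ≥ 1, the union bound is uninformative here; it does NOT by itself certify existence.

31·p = 24/23 ≈ 1.043478; existence NOT certified by the union bound.


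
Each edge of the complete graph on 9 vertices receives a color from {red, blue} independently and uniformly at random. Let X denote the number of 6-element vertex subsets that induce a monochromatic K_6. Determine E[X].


Let X = Σ_S X_S over the C(9, 6) = 84 subsets S of size 6, where X_S = 1 if the K_6 on S is monochromatic.
For a fixed S, the K_6 on S has C(6, 2) = 15 edges. P[all 15 edges red] = (1/2)^15, and likewise for blue, so P[monochromatic] = 2·(1/2)^15 = 2^{1 − 15} = 1/16384.
By linearity: E[X] = C(9, 6) · 2^{1 − 15} = 84 · 1/16384 = 21/4096.
Numerically: E[X] ≈ 0.0051.

E[X] = C(9,6)·2^(1−C(6,2)) = 21/4096 ≈ 0.0051.


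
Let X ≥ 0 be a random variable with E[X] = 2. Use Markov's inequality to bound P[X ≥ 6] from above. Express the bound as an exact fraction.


μ = E[X] = 2, a = 6.
Markov: P[X ≥ 6] ≤ μ/a = (2)/6 = 1/3.
Numerically: ≈ 0.333333.
(Since a = 6 > μ = 2.000000, the bound 1/3 is < 1 and informative.)

P[X ≥ 6] ≤ 1/3 ≈ 0.333333.


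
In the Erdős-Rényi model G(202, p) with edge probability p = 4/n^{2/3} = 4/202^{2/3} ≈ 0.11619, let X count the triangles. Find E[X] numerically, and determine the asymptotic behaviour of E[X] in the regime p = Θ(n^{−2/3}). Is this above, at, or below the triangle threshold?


Number of potential triangles: C(202, 3) = 1353400.
Each occurs with probability p³ ≈ (0.11619)³ ≈ 1.5684737e-03.
By linearity: E[X] = C(202, 3)·p³ ≈ 1353400 · 1.5684737e-03 ≈ 2122.77228.
Since α = 2/3 < 1, p = c/n^{2/3} ≫ 1/n is above the triangle threshold p ~ 1/n. Asymptotically E[X] ~ (c³/6)·n^{3(1−α)} = (4³/6)·n^{1} → ∞; triangles are abundant w.h.p.

E[X] ≈ 2122.77228; in regime p = Θ(1/n^{2/3}) E[X] diverges (above the triangle threshold p ~ 1/n).


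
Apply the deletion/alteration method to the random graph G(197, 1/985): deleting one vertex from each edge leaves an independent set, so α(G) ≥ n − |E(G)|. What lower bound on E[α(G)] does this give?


E[|E(G)|] = C(197, 2)·p = 19306 · (1/985) = 98/5.
E[α(G)] ≥ n − E[|E(G)|] = 197 − 98/5 = 887/5.
Numerically: ≈ 177.400.
(This is only a lower bound; the true E[α(G)] may be larger.)

E[α(G)] ≥ 887/5 ≈ 177.400.


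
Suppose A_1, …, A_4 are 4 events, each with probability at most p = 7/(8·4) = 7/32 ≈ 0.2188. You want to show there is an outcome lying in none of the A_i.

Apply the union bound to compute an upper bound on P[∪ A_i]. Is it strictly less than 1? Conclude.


Union bound: P[∪_{i=1}^{4} A_i] ≤ Σ_i P[A_i] ≤ 4·p = 4·(7/32) = 7/8.
Numerically: 7/8 ≈ 0.8750.
Is 7/8 < 1? YES.
Since P[∪ A_i] ≤ 7/8 < 1, the complement has P[∩ A_i^c] ≥ 1 − 7/8 = 1/8 > 0, so some outcome avoids every A_i.

4·p = 7/8 ≈ 0.8750; existence CERTIFIED by the union bound.


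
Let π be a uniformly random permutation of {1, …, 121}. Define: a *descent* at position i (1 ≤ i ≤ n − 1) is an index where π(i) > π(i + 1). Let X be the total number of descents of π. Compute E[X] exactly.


Write X = Σ X_I over i = 1, …, 120, with X_I the indicator of one descent.
There are 120 indicators.
For each fixed i, the pair (π(i), π(i+1)) is a uniformly random ordered pair of distinct values from {1, …, 121}; by symmetry P[π(i) > π(i+1)] = 1/2.
By linearity: E[X] = 120 · (1/2) = (121 − 1) · (1/2) = 60 ≈ 60.000.

E[X] = 60 = 60.000.


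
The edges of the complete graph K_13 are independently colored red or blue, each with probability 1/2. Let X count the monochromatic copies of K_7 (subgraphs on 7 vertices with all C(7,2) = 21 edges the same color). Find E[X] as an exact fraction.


Let X = Σ_S X_S over the C(13, 7) = 1716 subsets S of size 7, where X_S = 1 if the K_7 on S is monochromatic.
For a fixed S, the K_7 on S has C(7, 2) = 21 edges. P[all 21 edges red] = (1/2)^21, and likewise for blue, so P[monochromatic] = 2·(1/2)^21 = 2^{1 − 21} = 1/1048576.
By linearity of expectation: E[X] = C(13, 7) · 2^{1 − 21} = 1716 · 1/1048576 = 429/262144.
Numerically: E[X] ≈ 0.0016.

E[X] = C(13,7)·2^(1−C(7,2)) = 429/262144 ≈ 0.0016.


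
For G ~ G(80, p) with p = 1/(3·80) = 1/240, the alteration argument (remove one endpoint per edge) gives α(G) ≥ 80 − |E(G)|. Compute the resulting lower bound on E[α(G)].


E[|E(G)|] = C(80, 2)·p = 3160 · (1/240) = 79/6.
E[α(G)] ≥ n − E[|E(G)|] = 80 − 79/6 = 401/6.
Numerically: ≈ 66.833333.
(This is only a lower bound; the true E[α(G)] may be larger.)

E[α(G)] ≥ 401/6 ≈ 66.833333.


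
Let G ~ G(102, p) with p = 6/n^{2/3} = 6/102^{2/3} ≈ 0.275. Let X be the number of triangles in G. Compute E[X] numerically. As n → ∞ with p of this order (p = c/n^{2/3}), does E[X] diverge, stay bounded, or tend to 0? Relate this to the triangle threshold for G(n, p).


Number of potential triangles: C(102, 3) = 171700.
Each occurs with probability p³ ≈ (0.275)³ ≈ 2.07612e-02.
By linearity: E[X] = C(102, 3)·p³ ≈ 171700 · 2.07612e-02 ≈ 3564.706.
Since α = 2/3 < 1, p = c/n^{2/3} ≫ 1/n is above the triangle threshold p ~ 1/n. Asymptotically E[X] ~ (c³/6)·n^{3(1−α)} = (6³/6)·n^{1} → ∞; triangles are abundant w.h.p.

E[X] ≈ 3564.706; in regime p = Θ(1/n^{2/3}) E[X] diverges (above the triangle threshold p ~ 1/n).


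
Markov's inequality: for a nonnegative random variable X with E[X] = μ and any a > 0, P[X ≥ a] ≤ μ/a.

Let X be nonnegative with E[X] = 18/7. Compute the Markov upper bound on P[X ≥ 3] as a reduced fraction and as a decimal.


μ = E[X] = 18/7, a = 3.
Markov: P[X ≥ 3] ≤ μ/a = (18/7)/3 = 6/7.
Numerically: ≈ 0.857.
(Since a = 3 > μ = 2.571, the bound 6/7 is < 1 and informative.)

P[X ≥ 3] ≤ 6/7 ≈ 0.857.


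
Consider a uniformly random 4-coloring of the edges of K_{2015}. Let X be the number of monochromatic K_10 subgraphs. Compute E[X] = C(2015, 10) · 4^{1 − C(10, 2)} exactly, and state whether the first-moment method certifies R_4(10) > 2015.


E[X] = C(2015, 10) · 4^{1 − 45} = 297353674437325491072340253 · 4^{−44} = 297353674437325491072340253/309485009821345068724781056.
As a reduced fraction: E[X] = 297353674437325491072340253/309485009821345068724781056 ≈ 0.960802.
Is E[X] < 1? YES.
Since E[X] < 1, there exists a 4-coloring of K_{2015} with no monochromatic K_10; hence R_4(10) > 2015.

E[X] = 297353674437325491072340253/309485009821345068724781056 ≈ 0.960802; E[X] < 1, so R_4(10) > 2015.


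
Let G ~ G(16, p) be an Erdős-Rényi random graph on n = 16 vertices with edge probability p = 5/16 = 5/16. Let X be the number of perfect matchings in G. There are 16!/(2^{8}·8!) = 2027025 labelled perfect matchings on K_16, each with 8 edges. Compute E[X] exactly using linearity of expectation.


K_16 has 16!/(2^{8}·8!) = 2027025 labelled perfect matchings.
For each such perfect matching H, let X_H = 1 if all 8 edges of H are present in G. Then P[X_H = 1] = p^{8} = (5/16)^{8} = 390625/4294967296.
Summing the indicators: E[X] = Σ_H E[X_H] = 2027025 · p^{8} = 2027025 · 390625/4294967296 = 791806640625/4294967296.
Numerically: E[X] ≈ 184.36.

E[X] = 2027025 · (5/16)^{8} = 791806640625/4294967296 ≈ 184.36.


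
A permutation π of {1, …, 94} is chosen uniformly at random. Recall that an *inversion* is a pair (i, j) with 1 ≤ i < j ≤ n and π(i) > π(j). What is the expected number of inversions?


Write X = Σ X_I over the C(94, 2) = 4371 pairs i < j, with X_I the indicator of one inversion.
There are 4371 indicators.
For each fixed pair i < j, the values π(i) and π(j) are two distinct elements of {1, …, 94} in uniformly random order; by symmetry P[π(i) > π(j)] = 1/2.
By linearity: E[X] = 4371 · (1/2) = C(94, 2) · (1/2) = 4371/2 = 4371/2 ≈ 2185.500.

E[X] = 4371/2 = 2185.500.


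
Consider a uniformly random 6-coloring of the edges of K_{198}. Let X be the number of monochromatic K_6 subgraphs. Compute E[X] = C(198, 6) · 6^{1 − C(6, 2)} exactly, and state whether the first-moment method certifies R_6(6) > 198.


E[X] = C(198, 6) · 6^{1 − 15} = 77526225777 · 6^{−14} = 77526225777/78364164096.
As a reduced fraction: E[X] = 25842075259/26121388032 ≈ 0.989307.
Is E[X] < 1? YES.
Since E[X] < 1, there exists a 6-coloring of K_{198} with no monochromatic K_6; hence R_6(6) > 198.

E[X] = 25842075259/26121388032 ≈ 0.989307; E[X] < 1, so R_6(6) > 198.


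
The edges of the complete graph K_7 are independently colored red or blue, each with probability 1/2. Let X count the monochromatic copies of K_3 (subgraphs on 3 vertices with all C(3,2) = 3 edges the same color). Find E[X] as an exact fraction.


Let X = Σ_S X_S over the C(7, 3) = 35 subsets S of size 3, where X_S = 1 if the K_3 on S is monochromatic.
For a fixed S, the K_3 on S has C(3, 2) = 3 edges. P[all 3 edges red] = (1/2)^3, and likewise for blue, so P[monochromatic] = 2·(1/2)^3 = 2^{1 − 3} = 1/4.
By linearity: E[X] = C(7, 3) · 2^{1 − 3} = 35 · 1/4 = 35/4.
Numerically: E[X] ≈ 8.7500.

E[X] = C(7,3)·2^(1−C(3,2)) = 35/4 ≈ 8.7500.


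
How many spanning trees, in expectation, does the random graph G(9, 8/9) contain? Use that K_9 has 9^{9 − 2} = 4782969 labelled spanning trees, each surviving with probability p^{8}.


K_9 has 9^{9 − 2} = 4782969 labelled spanning trees.
For each such spanning tree H, let X_H = 1 if all 8 edges of H are present in G. Then P[X_H = 1] = p^{8} = (8/9)^{8} = 16777216/43046721.
By linearity: E[X] = Σ_H E[X_H] = 4782969 · p^{8} = 4782969 · 16777216/43046721 = 16777216/9.
Numerically: E[X] ≈ 1.864e+06.

E[X] = 4782969 · (8/9)^{8} = 16777216/9 ≈ 1.864e+06.


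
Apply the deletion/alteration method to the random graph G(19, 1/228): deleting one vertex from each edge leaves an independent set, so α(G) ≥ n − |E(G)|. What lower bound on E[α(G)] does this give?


E[|E(G)|] = C(19, 2)·p = 171 · (1/228) = 3/4.
E[α(G)] ≥ n − E[|E(G)|] = 19 − 3/4 = 73/4.
Numerically: ≈ 18.2500.
(This is only a lower bound; the true E[α(G)] may be larger.)

E[α(G)] ≥ 73/4 ≈ 18.2500.


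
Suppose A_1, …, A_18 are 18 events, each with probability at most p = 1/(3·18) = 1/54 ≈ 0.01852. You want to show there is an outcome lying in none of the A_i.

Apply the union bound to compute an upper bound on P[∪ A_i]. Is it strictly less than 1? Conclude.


Union bound: P[∪_{i=1}^{18} A_i] ≤ Σ_i P[A_i] ≤ 18·p = 18·(1/54) = 1/3.
Numerically: 1/3 ≈ 0.33333.
Is 1/3 < 1? YES.
Since P[∪ A_i] ≤ 1/3 < 1, the complement has P[∩ A_i^c] ≥ 1 − 1/3 = 2/3 > 0, so some outcome avoids every A_i.

18·p = 1/3 ≈ 0.33333; existence CERTIFIED by the union bound.


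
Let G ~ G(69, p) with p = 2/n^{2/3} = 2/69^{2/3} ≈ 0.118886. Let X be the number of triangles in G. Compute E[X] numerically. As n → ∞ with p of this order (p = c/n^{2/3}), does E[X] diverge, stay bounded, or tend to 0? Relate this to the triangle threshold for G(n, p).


Number of potential triangles: C(69, 3) = 52394.
Each occurs with probability p³ ≈ (0.118886)³ ≈ 1.68031926e-03.
By linearity: E[X] = C(69, 3)·p³ ≈ 52394 · 1.68031926e-03 ≈ 88.038647.
Since α = 2/3 < 1, p = c/n^{2/3} ≫ 1/n is above the triangle threshold p ~ 1/n. Asymptotically E[X] ~ (c³/6)·n^{3(1−α)} = (2³/6)·n^{1} → ∞; triangles are abundant w.h.p.

E[X] ≈ 88.038647; in regime p = Θ(1/n^{2/3}) E[X] diverges (above the triangle threshold p ~ 1/n).


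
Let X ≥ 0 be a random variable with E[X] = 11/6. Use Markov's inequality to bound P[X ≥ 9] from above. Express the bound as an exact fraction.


μ = E[X] = 11/6, a = 9.
Markov: P[X ≥ 9] ≤ μ/a = (11/6)/9 = 11/54.
Numerically: ≈ 0.203704.
(Since a = 9 > μ = 1.833333, the bound 11/54 is < 1 and informative.)

P[X ≥ 9] ≤ 11/54 ≈ 0.203704.


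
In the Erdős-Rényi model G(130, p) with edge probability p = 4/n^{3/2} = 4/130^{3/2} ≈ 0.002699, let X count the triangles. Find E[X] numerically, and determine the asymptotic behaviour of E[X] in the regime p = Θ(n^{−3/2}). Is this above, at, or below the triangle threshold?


Number of potential triangles: C(130, 3) = 357760.
Each occurs with probability p³ ≈ (0.002699)³ ≈ 1.965327e-08.
By linearity: E[X] = C(130, 3)·p³ ≈ 357760 · 1.965327e-08 ≈ 0.0070.
Since α = 3/2 > 1, p = c/n^{3/2} = o(1/n) is below the triangle threshold p ~ 1/n. Asymptotically E[X] ~ (c³/6)·n^{3(1−α)} = (4³/6)·n^{-1.5} → 0, so by Markov's inequality G has no triangles w.h.p.

E[X] ≈ 0.0070; in regime p = Θ(1/n^{3/2}) E[X] tends to 0 (below the triangle threshold p ~ 1/n).


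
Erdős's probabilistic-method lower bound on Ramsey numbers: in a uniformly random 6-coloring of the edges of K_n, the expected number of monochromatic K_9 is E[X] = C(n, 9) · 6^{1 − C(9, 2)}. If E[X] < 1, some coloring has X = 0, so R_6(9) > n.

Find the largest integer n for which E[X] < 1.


We need C(n, 9) · 6^{1 − 36} < 1, i.e. C(n, 9) < 6^{36 − 1} = 1719070799748422591028658176.
Check values of n near the boundary:
  n = 4406: C(4406, 9) = 1710356485221788389505285700; 1710356485221788389505285700 < 1719070799748422591028658176? YES
  n = 4407: C(4407, 9) = 1713856532599459170657070050; 1713856532599459170657070050 < 1719070799748422591028658176? YES
  n = 4408: C(4408, 9) = 1717362945146264156457459600; 1717362945146264156457459600 < 1719070799748422591028658176? YES
  n = 4409: C(4409, 9) = 1720875732988608787686577131; 1720875732988608787686577131 < 1719070799748422591028658176? NO
  n = 4410: C(4410, 9) = 1724394906266704102180823710; 1724394906266704102180823710 < 1719070799748422591028658176? NO
  n = 4411: C(4411, 9) = 1727920475134582415883601405; 1727920475134582415883601405 < 1719070799748422591028658176? NO
The largest n with C(n, 9) < 1719070799748422591028658176 is n = 4408 (where E[X] = 35778394690547169926197075/35813974994758803979763712 ≈ 0.99901). Hence R_6(9) > 4408, i.e. R_6(9) ≥ 4409.

Largest n = 4408; hence R_6(9) > 4408.


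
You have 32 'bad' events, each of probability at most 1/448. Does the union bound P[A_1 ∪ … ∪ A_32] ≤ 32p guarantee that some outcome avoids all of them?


Union bound: P[∪_{i=1}^{32} A_i] ≤ Σ_i P[A_i] ≤ 32·p = 32·(1/448) = 1/14.
Numerically: 1/14 ≈ 0.0714.
Is 1/14 < 1? YES.
Since P[∪ A_i] ≤ 1/14 < 1, the complement has P[∩ A_i^c] ≥ 1 − 1/14 = 13/14 > 0, so some outcome avoids every A_i.

32·p = 1/14 ≈ 0.0714; existence CERTIFIED by the union bound.


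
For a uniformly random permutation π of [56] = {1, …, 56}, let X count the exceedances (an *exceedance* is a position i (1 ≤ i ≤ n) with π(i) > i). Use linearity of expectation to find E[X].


Write X = Σ_{i=1}^{56} X_i, where X_i = 1_{π(i) > i}.
For each fixed i, π(i) is uniform over {1, …, 56} (marginal of a uniform permutation), so P[π(i) > i] = (n − i)/n. Summing: Σ_{i=1}^{56} (n − i)/n = (0 + 1 + … + 55)/56 = 56(56 − 1)/(2·56) = (56 − 1)/2.
Hence E[X] = Σ_{i=1}^{56} (56 − i)/56 = 55/2 ≈ 27.50000.

E[X] = 55/2 = 27.50000.


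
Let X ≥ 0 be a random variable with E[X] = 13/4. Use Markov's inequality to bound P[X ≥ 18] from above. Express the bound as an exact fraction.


μ = E[X] = 13/4, a = 18.
Markov: P[X ≥ 18] ≤ μ/a = (13/4)/18 = 13/72.
Numerically: ≈ 0.18056.
(Since a = 18 > μ = 3.25000, the bound 13/72 is < 1 and informative.)

P[X ≥ 18] ≤ 13/72 ≈ 0.18056.


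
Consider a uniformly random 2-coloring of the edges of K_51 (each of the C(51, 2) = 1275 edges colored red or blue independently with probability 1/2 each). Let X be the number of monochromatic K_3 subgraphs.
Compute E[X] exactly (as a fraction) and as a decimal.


Let X = Σ_S X_S over the C(51, 3) = 20825 subsets S of size 3, where X_S = 1 if the K_3 on S is monochromatic.
For a fixed S, the K_3 on S has C(3, 2) = 3 edges. P[all 3 edges red] = (1/2)^3, and likewise for blue, so P[monochromatic] = 2·(1/2)^3 = 2^{1 − 3} = 1/4.
By linearity: E[X] = C(51, 3) · 2^{1 − 3} = 20825 · 1/4 = 20825/4.
Numerically: E[X] ≈ 5206.25000.

E[X] = C(51,3)·2^(1−C(3,2)) = 20825/4 ≈ 5206.25000.


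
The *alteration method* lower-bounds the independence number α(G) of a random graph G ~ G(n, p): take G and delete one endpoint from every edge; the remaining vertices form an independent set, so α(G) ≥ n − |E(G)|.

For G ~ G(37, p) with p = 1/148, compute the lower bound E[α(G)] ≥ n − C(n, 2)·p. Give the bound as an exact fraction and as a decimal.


E[|E(G)|] = C(37, 2)·p = 666 · (1/148) = 9/2.
E[α(G)] ≥ n − E[|E(G)|] = 37 − 9/2 = 65/2.
Numerically: ≈ 32.500.
(This is only a lower bound; the true E[α(G)] may be larger.)

E[α(G)] ≥ 65/2 ≈ 32.500.


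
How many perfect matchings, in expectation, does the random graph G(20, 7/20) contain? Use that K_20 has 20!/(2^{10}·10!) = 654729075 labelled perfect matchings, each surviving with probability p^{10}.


K_20 has 20!/(2^{10}·10!) = 654729075 labelled perfect matchings.
For each such perfect matching H, let X_H = 1 if all 10 edges of H are present in G. Then P[X_H = 1] = p^{10} = (7/20)^{10} = 282475249/10240000000000.
By linearity: E[X] = Σ_H E[X_H] = 654729075 · p^{10} = 654729075 · 282475249/10240000000000 = 7397790339526587/409600000000.
Numerically: E[X] ≈ 18061.

E[X] = 654729075 · (7/20)^{10} = 7397790339526587/409600000000 ≈ 18061.


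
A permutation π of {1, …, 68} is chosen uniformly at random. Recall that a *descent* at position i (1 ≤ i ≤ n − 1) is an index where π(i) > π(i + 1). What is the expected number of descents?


Write X = Σ X_I over i = 1, …, 67, with X_I the indicator of one descent.
There are 67 indicators.
For each fixed i, the pair (π(i), π(i+1)) is a uniformly random ordered pair of distinct values from {1, …, 68}; by symmetry P[π(i) > π(i+1)] = 1/2.
By linearity: E[X] = 67 · (1/2) = (68 − 1) · (1/2) = 67/2 ≈ 33.50000.

E[X] = 67/2 = 33.50000.
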